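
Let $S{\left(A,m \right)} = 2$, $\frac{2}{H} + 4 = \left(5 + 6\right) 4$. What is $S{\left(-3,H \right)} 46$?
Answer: $92$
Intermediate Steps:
$H = \frac{1}{20}$ ($H = \frac{2}{-4 + \left(5 + 6\right) 4} = \frac{2}{-4 + 11 \cdot 4} = \frac{2}{-4 + 44} = \frac{2}{40} = 2 \cdot \frac{1}{40} = \frac{1}{20} \approx 0.05$)
$S{\left(-3,H \right)} 46 = 2 \cdot 46 = 92$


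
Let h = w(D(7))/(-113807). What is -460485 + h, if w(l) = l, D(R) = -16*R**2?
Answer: -52406415611/113807 ≈ -4.6049e+5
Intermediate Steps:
h = 784/113807 (h = -16*7**2/(-113807) = -16*49*(-1/113807) = -784*(-1/113807) = 784/113807 ≈ 0.0068889)
-460485 + h = -460485 + 784/113807 = -52406415611/113807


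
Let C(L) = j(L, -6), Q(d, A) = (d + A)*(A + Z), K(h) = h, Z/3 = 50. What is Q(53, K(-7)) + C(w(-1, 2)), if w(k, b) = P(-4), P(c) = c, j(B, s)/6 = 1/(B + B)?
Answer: 26309/4 ≈ 6577.3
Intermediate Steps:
Z = 150 (Z = 3*50 = 150)
j(B, s) = 3/B (j(B, s) = 6/(B + B) = 6/((2*B)) = 6*(1/(2*B)) = 3/B)
w(k, b) = -4
Q(d, A) = (150 + A)*(A + d) (Q(d, A) = (d + A)*(A + 150) = (A + d)*(150 + A) = (150 + A)*(A + d))
C(L) = 3/L
Q(53, K(-7)) + C(w(-1, 2)) = ((-7)² + 150*(-7) + 150*53 - 7*53) + 3/(-4) = (49 - 1050 + 7950 - 371) + 3*(-¼) = 6578 - ¾ = 26309/4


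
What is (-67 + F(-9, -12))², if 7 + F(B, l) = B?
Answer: 6889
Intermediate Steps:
F(B, l) = -7 + B
(-67 + F(-9, -12))² = (-67 + (-7 - 9))² = (-67 - 16)² = (-83)² = 6889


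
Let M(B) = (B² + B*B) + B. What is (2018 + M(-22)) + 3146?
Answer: 6110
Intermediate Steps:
M(B) = B + 2*B² (M(B) = (B² + B²) + B = 2*B² + B = B + 2*B²)
(2018 + M(-22)) + 3146 = (2018 - 22*(1 + 2*(-22))) + 3146 = (2018 - 22*(1 - 44)) + 3146 = (2018 - 22*(-43)) + 3146 = (2018 + 946) + 3146 = 2964 + 3146 = 6110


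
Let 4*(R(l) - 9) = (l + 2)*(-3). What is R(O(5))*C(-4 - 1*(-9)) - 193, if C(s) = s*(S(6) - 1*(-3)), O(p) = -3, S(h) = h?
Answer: 983/4 ≈ 245.75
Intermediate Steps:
R(l) = 15/2 - 3*l/4 (R(l) = 9 + ((l + 2)*(-3))/4 = 9 + ((2 + l)*(-3))/4 = 9 + (-6 - 3*l)/4 = 9 + (-3/2 - 3*l/4) = 15/2 - 3*l/4)
C(s) = 9*s (C(s) = s*(6 - 1*(-3)) = s*(6 + 3) = s*9 = 9*s)
R(O(5))*C(-4 - 1*(-9)) - 193 = (15/2 - ¾*(-3))*(9*(-4 - 1*(-9))) - 193 = (15/2 + 9/4)*(9*(-4 + 9)) - 193 = 39*(9*5)/4 - 193 = (39/4)*45 - 193 = 1755/4 - 193 = 983/4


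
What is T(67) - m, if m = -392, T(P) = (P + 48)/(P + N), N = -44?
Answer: 397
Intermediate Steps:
T(P) = (48 + P)/(-44 + P) (T(P) = (P + 48)/(P - 44) = (48 + P)/(-44 + P))
T(67) - m = (48 + 67)/(-44 + 67) - 1*(-392) = 115/23 + 392 = (1/23)*115 + 392 = 5 + 392 = 397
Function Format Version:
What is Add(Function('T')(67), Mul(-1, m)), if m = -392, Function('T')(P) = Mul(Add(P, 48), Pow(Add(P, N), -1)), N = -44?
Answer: 397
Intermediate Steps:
Function('T')(P) = Mul(Pow(Add(-44, P), -1), Add(48, P)) (Function('T')(P) = Mul(Add(P, 48), Pow(Add(P, -44), -1)) = Mul(Add(48, P), Pow(Add(-44, P), -1)) = Mul(Pow(Add(-44, P), -1), Add(48, P)))
Add(Function('T')(67), Mul(-1, m)) = Add(Mul(Pow(Add(-44, 67), -1), Add(48, 67)), Mul(-1, -392)) = Add(Mul(Pow(23, -1), 115), 392) = Add(Mul(Rational(1, 23), 115), 392) = Add(5, 392) = 397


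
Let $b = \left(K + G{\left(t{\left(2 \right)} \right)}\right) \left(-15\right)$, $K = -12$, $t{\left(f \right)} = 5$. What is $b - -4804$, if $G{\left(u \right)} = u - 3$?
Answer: $4954$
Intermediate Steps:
$G{\left(u \right)} = -3 + u$ ($G{\left(u \right)} = u - 3 = -3 + u$)
$b = 150$ ($b = \left(-12 + \left(-3 + 5\right)\right) \left(-15\right) = \left(-12 + 2\right) \left(-15\right) = \left(-10\right) \left(-15\right) = 150$)
$b - -4804 = 150 - -4804 = 150 + 4804 = 4954$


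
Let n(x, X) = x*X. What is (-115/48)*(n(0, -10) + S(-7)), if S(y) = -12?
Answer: 115/4 ≈ 28.750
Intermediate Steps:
n(x, X) = X*x
(-115/48)*(n(0, -10) + S(-7)) = (-115/48)*(-10*0 - 12) = (-115*1/48)*(0 - 12) = -115/48*(-12) = 115/4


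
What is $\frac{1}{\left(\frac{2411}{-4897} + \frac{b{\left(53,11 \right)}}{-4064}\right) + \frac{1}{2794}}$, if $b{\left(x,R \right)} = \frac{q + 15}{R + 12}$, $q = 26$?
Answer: $- \frac{5035056224}{2479377363} \approx -2.0308$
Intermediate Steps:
$b{\left(x,R \right)} = \frac{41}{12 + R}$ ($b{\left(x,R \right)} = \frac{26 + 15}{R + 12} = \frac{41}{12 + R}$)
$\frac{1}{\left(\frac{2411}{-4897} + \frac{b{\left(53,11 \right)}}{-4064}\right) + \frac{1}{2794}} = \frac{1}{\left(\frac{2411}{-4897} + \frac{41 \frac{1}{12 + 11}}{-4064}\right) + \frac{1}{2794}} = \frac{1}{\left(2411 \left(- \frac{1}{4897}\right) + \frac{41}{23} \left(- \frac{1}{4064}\right)\right) + \frac{1}{2794}} = \frac{1}{\left(- \frac{2411}{4897} + 41 \cdot \frac{1}{23} \left(- \frac{1}{4064}\right)\right) + \frac{1}{2794}} = \frac{1}{\left(- \frac{2411}{4897} + \frac{41}{23} \left(- \frac{1}{4064}\right)\right) + \frac{1}{2794}} = \frac{1}{\left(- \frac{2411}{4897} - \frac{41}{93472}\right) + \frac{1}{2794}} = \frac{1}{- \frac{225561769}{457732384} + \frac{1}{2794}} = \frac{1}{- \frac{2479377363}{5035056224}} = - \frac{5035056224}{2479377363}$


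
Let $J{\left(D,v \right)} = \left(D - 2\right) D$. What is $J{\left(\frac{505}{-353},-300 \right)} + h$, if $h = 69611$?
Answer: $\frac{8674768654}{124609} \approx 69616.0$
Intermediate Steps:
$J{\left(D,v \right)} = D \left(-2 + D\right)$ ($J{\left(D,v \right)} = \left(-2 + D\right) D = D \left(-2 + D\right)$)
$J{\left(\frac{505}{-353},-300 \right)} + h = \frac{505}{-353} \left(-2 + \frac{505}{-353}\right) + 69611 = 505 \left(- \frac{1}{353}\right) \left(-2 + 505 \left(- \frac{1}{353}\right)\right) + 69611 = - \frac{505 \left(-2 - \frac{505}{353}\right)}{353} + 69611 = \left(- \frac{505}{353}\right) \left(- \frac{1211}{353}\right) + 69611 = \frac{611555}{124609} + 69611 = \frac{8674768654}{124609}$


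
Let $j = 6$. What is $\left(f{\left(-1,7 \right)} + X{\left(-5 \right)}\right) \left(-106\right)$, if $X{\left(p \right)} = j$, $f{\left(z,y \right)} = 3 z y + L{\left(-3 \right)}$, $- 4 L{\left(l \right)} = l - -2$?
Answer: $\frac{3127}{2} \approx 1563.5$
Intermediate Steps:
$L{\left(l \right)} = - \frac{1}{2} - \frac{l}{4}$ ($L{\left(l \right)} = - \frac{l - -2}{4} = - \frac{l + 2}{4} = - \frac{2 + l}{4} = - \frac{1}{2} - \frac{l}{4}$)
$f{\left(z,y \right)} = \frac{1}{4} + 3 y z$ ($f{\left(z,y \right)} = 3 z y - - \frac{1}{4} = 3 y z + \left(- \frac{1}{2} + \frac{3}{4}\right) = 3 y z + \frac{1}{4} = \frac{1}{4} + 3 y z$)
$X{\left(p \right)} = 6$
$\left(f{\left(-1,7 \right)} + X{\left(-5 \right)}\right) \left(-106\right) = \left(\left(\frac{1}{4} + 3 \cdot 7 \left(-1\right)\right) + 6\right) \left(-106\right) = \left(\left(\frac{1}{4} - 21\right) + 6\right) \left(-106\right) = \left(- \frac{83}{4} + 6\right) \left(-106\right) = \left(- \frac{59}{4}\right) \left(-106\right) = \frac{3127}{2}$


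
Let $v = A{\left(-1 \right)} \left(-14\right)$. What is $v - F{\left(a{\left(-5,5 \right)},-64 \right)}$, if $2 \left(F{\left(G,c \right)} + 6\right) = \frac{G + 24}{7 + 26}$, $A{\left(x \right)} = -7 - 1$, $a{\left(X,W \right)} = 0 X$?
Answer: $\frac{1294}{11} \approx 117.64$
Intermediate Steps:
$a{\left(X,W \right)} = 0$
$A{\left(x \right)} = -8$ ($A{\left(x \right)} = -7 - 1 = -8$)
$F{\left(G,c \right)} = - \frac{62}{11} + \frac{G}{66}$ ($F{\left(G,c \right)} = -6 + \frac{\left(G + 24\right) \frac{1}{7 + 26}}{2} = -6 + \frac{\left(24 + G\right) \frac{1}{33}}{2} = -6 + \frac{\frac{8}{11} + \frac{G}{33}}{2} = -6 + \left(\frac{4}{11} + \frac{G}{66}\right) = - \frac{62}{11} + \frac{G}{66}$)
$v = 112$ ($v = \left(-8\right) \left(-14\right) = 112$)
$v - F{\left(a{\left(-5,5 \right)},-64 \right)} = 112 - \left(- \frac{62}{11} + \frac{1}{66} \cdot 0\right) = 112 - \left(- \frac{62}{11} + 0\right) = 112 - - \frac{62}{11} = 112 + \frac{62}{11} = \frac{1294}{11}$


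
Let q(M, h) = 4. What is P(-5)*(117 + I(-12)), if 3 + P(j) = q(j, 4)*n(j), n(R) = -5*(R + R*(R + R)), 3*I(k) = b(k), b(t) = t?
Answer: -102039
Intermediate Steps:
I(k) = k/3
n(R) = -10*R**2 - 5*R (n(R) = -5*(R + R*(2*R)) = -5*(R + 2*R**2) = -10*R**2 - 5*R)
P(j) = -3 - 20*j*(1 + 2*j) (P(j) = -3 + 4*(-5*j*(1 + 2*j)) = -3 - 20*j*(1 + 2*j))
P(-5)*(117 + I(-12)) = (-3 - 20*(-5)*(1 + 2*(-5)))*(117 + (1/3)*(-12)) = (-3 - 20*(-5)*(1 - 10))*(117 - 4) = (-3 - 20*(-5)*(-9))*113 = (-3 - 900)*113 = -903*113 = -102039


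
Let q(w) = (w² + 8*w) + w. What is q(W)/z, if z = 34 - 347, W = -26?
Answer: -442/313 ≈ -1.4121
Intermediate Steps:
q(w) = w² + 9*w
z = -313
q(W)/z = -26*(9 - 26)/(-313) = -26*(-17)*(-1/313) = 442*(-1/313) = -442/313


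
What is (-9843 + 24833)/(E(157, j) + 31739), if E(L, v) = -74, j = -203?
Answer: 2998/6333 ≈ 0.47339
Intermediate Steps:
(-9843 + 24833)/(E(157, j) + 31739) = (-9843 + 24833)/(-74 + 31739) = 14990/31665 = 14990*(1/31665) = 2998/6333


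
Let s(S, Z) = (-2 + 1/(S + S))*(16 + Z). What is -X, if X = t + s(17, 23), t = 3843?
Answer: -128049/34 ≈ -3766.1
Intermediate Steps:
s(S, Z) = (-2 + 1/(2*S))*(16 + Z)
X = 128049/34 (X = 3843 + (½)*(16 + 23 - 4*17*(16 + 23))/17 = 3843 + (½)*(1/17)*(16 + 23 - 4*17*39) = 3843 + (½)*(1/17)*(16 + 23 - 2652) = 3843 + (½)*(1/17)*(-2613) = 3843 - 2613/34 = 128049/34 ≈ 3766.1)
-X = -1*128049/34 = -128049/34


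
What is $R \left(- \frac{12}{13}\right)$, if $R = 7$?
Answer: $- \frac{84}{13} \approx -6.4615$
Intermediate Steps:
$R \left(- \frac{12}{13}\right) = 7 \left(- \frac{12}{13}\right) = - \frac{84}{13}$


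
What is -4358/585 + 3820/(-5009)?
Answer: -24063922/2930265 ≈ -8.2122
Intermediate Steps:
-4358/585 + 3820/(-5009) = -4358*1/585 + 3820*(-1/5009) = -4358/585 - 3820/5009 = -24063922/2930265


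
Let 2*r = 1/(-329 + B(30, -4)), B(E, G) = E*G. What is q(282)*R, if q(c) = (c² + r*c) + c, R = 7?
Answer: 250829271/449 ≈ 5.5864e+5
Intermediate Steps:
r = -1/898 (r = 1/(2*(-329 + 30*(-4))) = 1/(2*(-329 - 120)) = (½)/(-449) = (½)*(-1/449) = -1/898 ≈ -0.0011136)
q(c) = c² + 897*c/898 (q(c) = (c² - c/898) + c = c² + 897*c/898)
q(282)*R = ((1/898)*282*(897 + 898*282))*7 = ((1/898)*282*(897 + 253236))*7 = ((1/898)*282*254133)*7 = (35832753/449)*7 = 250829271/449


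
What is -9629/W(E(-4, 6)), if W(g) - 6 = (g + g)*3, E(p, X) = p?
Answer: 9629/18 ≈ 534.94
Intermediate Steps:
W(g) = 6 + 6*g (W(g) = 6 + (g + g)*3 = 6 + (2*g)*3 = 6 + 6*g)
-9629/W(E(-4, 6)) = -9629/(6 + 6*(-4)) = -9629/(6 - 24) = -9629/(-18) = -9629*(-1/18) = 9629/18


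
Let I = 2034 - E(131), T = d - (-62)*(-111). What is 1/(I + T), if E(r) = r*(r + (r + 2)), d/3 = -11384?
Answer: -1/73584 ≈ -1.3590e-5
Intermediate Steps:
d = -34152 (d = 3*(-11384) = -34152)
E(r) = r*(2 + 2*r) (E(r) = r*(r + (2 + r)) = r*(2 + 2*r))
T = -41034 (T = -34152 - (-62)*(-111) = -34152 - 1*6882 = -34152 - 6882 = -41034)
I = -32550 (I = 2034 - 2*131*(1 + 131) = 2034 - 2*131*132 = 2034 - 1*34584 = 2034 - 34584 = -32550)
1/(I + T) = 1/(-32550 - 41034) = 1/(-73584) = -1/73584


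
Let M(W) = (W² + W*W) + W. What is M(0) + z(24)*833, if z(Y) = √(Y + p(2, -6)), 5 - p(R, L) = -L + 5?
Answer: 2499*√2 ≈ 3534.1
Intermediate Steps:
p(R, L) = L (p(R, L) = 5 - (-L + 5) = 5 - (5 - L) = 5 + (-5 + L) = L)
M(W) = W + 2*W² (M(W) = (W² + W²) + W = 2*W² + W = W + 2*W²)
z(Y) = √(-6 + Y) (z(Y) = √(Y - 6) = √(-6 + Y))
M(0) + z(24)*833 = 0*(1 + 2*0) + √(-6 + 24)*833 = 0*(1 + 0) + √18*833 = 0*1 + (3*√2)*833 = 0 + 2499*√2 = 2499*√2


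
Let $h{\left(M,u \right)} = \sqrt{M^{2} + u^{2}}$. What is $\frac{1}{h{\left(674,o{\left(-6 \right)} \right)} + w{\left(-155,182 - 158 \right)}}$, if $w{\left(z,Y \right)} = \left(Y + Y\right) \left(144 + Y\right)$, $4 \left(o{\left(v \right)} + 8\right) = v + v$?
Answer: $\frac{8064}{64573699} - \frac{\sqrt{454397}}{64573699} \approx 0.00011444$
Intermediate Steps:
$o{\left(v \right)} = -8 + \frac{v}{2}$ ($o{\left(v \right)} = -8 + \frac{v + v}{4} = -8 + \frac{2 v}{4} = -8 + \frac{v}{2}$)
$w{\left(z,Y \right)} = 2 Y \left(144 + Y\right)$
$\frac{1}{h{\left(674,o{\left(-6 \right)} \right)} + w{\left(-155,182 - 158 \right)}} = \frac{1}{\sqrt{674^{2} + \left(-8 + \frac{1}{2} \left(-6\right)\right)^{2}} + 2 \left(182 - 158\right) \left(144 + \left(182 - 158\right)\right)} = \frac{1}{\sqrt{454276 + \left(-8 - 3\right)^{2}} + 2 \cdot 24 \left(144 + 24\right)} = \frac{1}{\sqrt{454276 + \left(-11\right)^{2}} + 2 \cdot 24 \cdot 168} = \frac{1}{\sqrt{454276 + 121} + 8064} = \frac{1}{\sqrt{454397} + 8064} = \frac{1}{8064 + \sqrt{454397}}$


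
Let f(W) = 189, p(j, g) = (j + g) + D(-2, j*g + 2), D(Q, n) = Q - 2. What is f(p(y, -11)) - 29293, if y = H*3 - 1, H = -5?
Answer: -29104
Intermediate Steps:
y = -16 (y = -5*3 - 1 = -15 - 1 = -16)
D(Q, n) = -2 + Q
p(j, g) = -4 + g + j (p(j, g) = (j + g) + (-2 - 2) = (g + j) - 4 = -4 + g + j)
f(p(y, -11)) - 29293 = 189 - 29293 = -29104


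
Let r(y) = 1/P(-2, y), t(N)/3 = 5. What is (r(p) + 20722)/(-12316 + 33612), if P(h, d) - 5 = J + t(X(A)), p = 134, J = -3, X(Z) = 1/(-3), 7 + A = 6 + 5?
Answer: 32025/32912 ≈ 0.97305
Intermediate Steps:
A = 4 (A = -7 + (6 + 5) = -7 + 11 = 4)
X(Z) = -1/3
t(N) = 15 (t(N) = 3*5 = 15)
P(h, d) = 17 (P(h, d) = 5 + (-3 + 15) = 5 + 12 = 17)
r(y) = 1/17
(r(p) + 20722)/(-12316 + 33612) = (1/17 + 20722)/(-12316 + 33612) = (352275/17)/21296 = (352275/17)*(1/21296) = 32025/32912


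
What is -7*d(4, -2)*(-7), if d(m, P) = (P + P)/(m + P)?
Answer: -98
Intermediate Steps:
d(m, P) = 2*P/(P + m) (d(m, P) = (2*P)/(P + m) = 2*P/(P + m))
-7*d(4, -2)*(-7) = -14*(-2)/(-2 + 4)*(-7) = -14*(-2)/2*(-7) = -7*(-2)*(-7) = 14*(-7) = -98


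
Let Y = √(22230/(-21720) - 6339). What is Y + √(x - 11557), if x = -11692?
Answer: I*(√23249 + √830822037/362) ≈ 232.1*I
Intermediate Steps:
Y = I*√830822037/362 (Y = √(22230*(-1/21720) - 6339) = √(-741/724 - 6339) = √(-4590177/724) = I*√830822037/362 ≈ 79.624*I)
Y + √(x - 11557) = I*√830822037/362 + √(-11692 - 11557) = I*√830822037/362 + √(-23249) = I*√830822037/362 + I*√23249 = I*√23249 + I*√830822037/362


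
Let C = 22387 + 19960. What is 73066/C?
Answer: 4298/2491 ≈ 1.7254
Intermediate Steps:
C = 42347
73066/C = 73066/42347 = 73066*(1/42347) = 4298/2491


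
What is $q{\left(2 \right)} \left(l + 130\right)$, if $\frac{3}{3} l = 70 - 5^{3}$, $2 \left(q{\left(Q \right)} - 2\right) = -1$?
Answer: $\frac{225}{2} \approx 112.5$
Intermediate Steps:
$q{\left(Q \right)} = \frac{3}{2}$ ($q{\left(Q \right)} = 2 + \frac{1}{2} \left(-1\right) = 2 - \frac{1}{2} = \frac{3}{2}$)
$l = -55$ ($l = 70 - 5^{3} = 70 - 125 = -55$)
$q{\left(2 \right)} \left(l + 130\right) = \frac{3 \left(-55 + 130\right)}{2} = \frac{3}{2} \cdot 75 = \frac{225}{2}$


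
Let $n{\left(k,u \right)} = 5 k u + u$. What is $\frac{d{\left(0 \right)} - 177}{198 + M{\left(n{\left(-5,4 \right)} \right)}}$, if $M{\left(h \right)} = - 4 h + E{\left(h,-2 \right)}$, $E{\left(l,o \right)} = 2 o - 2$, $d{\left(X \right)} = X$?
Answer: $- \frac{59}{192} \approx -0.30729$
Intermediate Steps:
$n{\left(k,u \right)} = u + 5 k u$ ($n{\left(k,u \right)} = 5 k u + u = u + 5 k u$)
$E{\left(l,o \right)} = -2 + 2 o$
$M{\left(h \right)} = -6 - 4 h$ ($M{\left(h \right)} = - 4 h + \left(-2 + 2 \left(-2\right)\right) = - 4 h - 6 = -6 - 4 h$)
$\frac{d{\left(0 \right)} - 177}{198 + M{\left(n{\left(-5,4 \right)} \right)}} = \frac{0 - 177}{198 - \left(6 + 4 \cdot 4 \left(1 + 5 \left(-5\right)\right)\right)} = - \frac{177}{198 - \left(6 + 4 \cdot 4 \left(1 - 25\right)\right)} = - \frac{177}{198 - \left(6 + 4 \cdot 4 \left(-24\right)\right)} = - \frac{177}{198 - -378} = - \frac{177}{198 + \left(-6 + 384\right)} = - \frac{177}{198 + 378} = - \frac{177}{576} = \left(-177\right) \frac{1}{576} = - \frac{59}{192}$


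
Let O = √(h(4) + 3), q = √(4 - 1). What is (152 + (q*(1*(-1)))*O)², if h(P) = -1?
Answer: (152 - √6)² ≈ 22365.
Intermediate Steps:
q = √3 ≈ 1.7320
O = √2 (O = √(-1 + 3) = √2 ≈ 1.4142)
(152 + (q*(1*(-1)))*O)² = (152 + (√3*(1*(-1)))*√2)² = (152 + (√3*(-1))*√2)² = (152 + (-√3)*√2)² = (152 - √6)²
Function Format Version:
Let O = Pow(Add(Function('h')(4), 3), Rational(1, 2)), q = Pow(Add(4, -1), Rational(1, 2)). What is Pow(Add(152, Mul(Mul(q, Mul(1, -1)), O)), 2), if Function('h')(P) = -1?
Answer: Pow(Add(152, Mul(-1, Pow(6, Rational(1, 2)))), 2) ≈ 22365.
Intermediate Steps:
q = Pow(3, Rational(1, 2)) ≈ 1.7320
O = Pow(2, Rational(1, 2)) (O = Pow(Add(-1, 3), Rational(1, 2)) = Pow(2, Rational(1, 2)) ≈ 1.4142)
Pow(Add(152, Mul(Mul(q, Mul(1, -1)), O)), 2) = Pow(Add(152, Mul(Mul(Pow(3, Rational(1, 2)), Mul(1, -1)), Pow(2, Rational(1, 2)))), 2) = Pow(Add(152, Mul(Mul(Pow(3, Rational(1, 2)), -1), Pow(2, Rational(1, 2)))), 2) = Pow(Add(152, Mul(Mul(-1, Pow(3, Rational(1, 2))), Pow(2, Rational(1, 2)))), 2) = Pow(Add(152, Mul(-1, Pow(6, Rational(1, 2)))), 2)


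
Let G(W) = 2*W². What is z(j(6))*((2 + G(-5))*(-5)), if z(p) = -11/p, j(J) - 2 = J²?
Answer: 1430/19 ≈ 75.263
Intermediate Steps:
j(J) = 2 + J²
z(j(6))*((2 + G(-5))*(-5)) = (-11/(2 + 6²))*((2 + 2*(-5)²)*(-5)) = (-11/(2 + 36))*((2 + 2*25)*(-5)) = (-11/38)*((2 + 50)*(-5)) = (-11*1/38)*(52*(-5)) = -11/38*(-260) = 1430/19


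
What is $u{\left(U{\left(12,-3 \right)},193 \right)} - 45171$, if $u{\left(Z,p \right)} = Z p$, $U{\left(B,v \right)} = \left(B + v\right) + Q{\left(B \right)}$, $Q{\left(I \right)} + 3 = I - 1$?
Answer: $-41890$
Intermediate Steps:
$Q{\left(I \right)} = -4 + I$ ($Q{\left(I \right)} = -3 + \left(I - 1\right) = -3 + \left(-1 + I\right) = -4 + I$)
$U{\left(B,v \right)} = -4 + v + 2 B$ ($U{\left(B,v \right)} = \left(B + v\right) + \left(-4 + B\right) = -4 + v + 2 B$)
$u{\left(U{\left(12,-3 \right)},193 \right)} - 45171 = \left(-4 - 3 + 2 \cdot 12\right) 193 - 45171 = \left(-4 - 3 + 24\right) 193 - 45171 = 17 \cdot 193 - 45171 = 3281 - 45171 = -41890$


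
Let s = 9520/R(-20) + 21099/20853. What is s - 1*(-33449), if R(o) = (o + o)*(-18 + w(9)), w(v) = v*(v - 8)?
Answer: 698084542/20853 ≈ 33476.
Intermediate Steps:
w(v) = v*(-8 + v)
R(o) = -18*o (R(o) = (o + o)*(-18 + 9*(-8 + 9)) = (2*o)*(-18 + 9*1) = (2*o)*(-18 + 9) = (2*o)*(-9) = -18*o)
s = 572545/20853 (s = 9520/((-18*(-20))) + 21099/20853 = 9520/360 + 21099*(1/20853) = 9520*(1/360) + 7033/6951 = 238/9 + 7033/6951 = 572545/20853 ≈ 27.456)
s - 1*(-33449) = 572545/20853 - 1*(-33449) = 572545/20853 + 33449 = 698084542/20853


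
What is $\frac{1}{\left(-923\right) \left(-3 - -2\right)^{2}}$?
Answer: $- \frac{1}{923} \approx -0.0010834$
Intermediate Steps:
$\frac{1}{\left(-923\right) \left(-3 - -2\right)^{2}} = \frac{1}{\left(-923\right) \left(-3 + 2\right)^{2}} = \frac{1}{\left(-923\right) \left(-1\right)^{2}} = \frac{1}{\left(-923\right) 1} = \frac{1}{-923} = - \frac{1}{923}$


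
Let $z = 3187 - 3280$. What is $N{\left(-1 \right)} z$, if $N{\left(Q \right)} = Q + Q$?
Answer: $186$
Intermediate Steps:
$N{\left(Q \right)} = 2 Q$
$z = -93$
$N{\left(-1 \right)} z = 2 \left(-1\right) \left(-93\right) = \left(-2\right) \left(-93\right) = 186$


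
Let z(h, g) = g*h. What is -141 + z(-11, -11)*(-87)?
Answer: -10668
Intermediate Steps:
-141 + z(-11, -11)*(-87) = -141 - 11*(-11)*(-87) = -141 + 121*(-87) = -141 - 10527 = -10668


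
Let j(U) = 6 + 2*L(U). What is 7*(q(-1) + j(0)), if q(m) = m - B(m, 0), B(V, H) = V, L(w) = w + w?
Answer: 42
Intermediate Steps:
L(w) = 2*w
q(m) = 0 (q(m) = m - m = 0)
j(U) = 6 + 4*U (j(U) = 6 + 2*(2*U) = 6 + 4*U)
7*(q(-1) + j(0)) = 7*(0 + (6 + 4*0)) = 7*(0 + (6 + 0)) = 7*(0 + 6) = 7*6 = 42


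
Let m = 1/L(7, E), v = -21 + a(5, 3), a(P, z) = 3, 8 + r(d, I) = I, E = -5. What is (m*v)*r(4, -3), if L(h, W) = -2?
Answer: -99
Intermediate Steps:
r(d, I) = -8 + I
v = -18 (v = -21 + 3 = -18)
m = -½ (m = 1/(-2) = -½ ≈ -0.50000)
(m*v)*r(4, -3) = (-½*(-18))*(-8 - 3) = 9*(-11) = -99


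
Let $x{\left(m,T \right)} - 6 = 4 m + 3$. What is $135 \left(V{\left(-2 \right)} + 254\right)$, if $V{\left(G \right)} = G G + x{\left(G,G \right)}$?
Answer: $34965$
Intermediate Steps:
$x{\left(m,T \right)} = 9 + 4 m$ ($x{\left(m,T \right)} = 6 + \left(4 m + 3\right) = 6 + \left(3 + 4 m\right) = 9 + 4 m$)
$V{\left(G \right)} = 9 + G^{2} + 4 G$ ($V{\left(G \right)} = G G + \left(9 + 4 G\right) = G^{2} + \left(9 + 4 G\right) = 9 + G^{2} + 4 G$)
$135 \left(V{\left(-2 \right)} + 254\right) = 135 \left(\left(9 + \left(-2\right)^{2} + 4 \left(-2\right)\right) + 254\right) = 135 \left(\left(9 + 4 - 8\right) + 254\right) = 135 \left(5 + 254\right) = 135 \cdot 259 = 34965$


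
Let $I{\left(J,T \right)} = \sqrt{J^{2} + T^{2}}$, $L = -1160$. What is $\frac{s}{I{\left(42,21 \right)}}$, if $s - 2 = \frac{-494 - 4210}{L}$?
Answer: $\frac{878 \sqrt{5}}{15225} \approx 0.12895$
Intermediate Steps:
$s = \frac{878}{145}$ ($s = 2 + \frac{-494 - 4210}{-1160} = 2 - - \frac{588}{145} = 2 + \frac{588}{145} = \frac{878}{145} \approx 6.0552$)
$\frac{s}{I{\left(42,21 \right)}} = \frac{878}{145 \sqrt{42^{2} + 21^{2}}} = \frac{878}{145 \sqrt{1764 + 441}} = \frac{878}{145 \sqrt{2205}} = \frac{878}{145 \cdot 21 \sqrt{5}} = \frac{878 \frac{\sqrt{5}}{105}}{145} = \frac{878 \sqrt{5}}{15225}$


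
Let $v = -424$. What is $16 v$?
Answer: $-6784$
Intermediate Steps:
$16 v = 16 \left(-424\right) = -6784$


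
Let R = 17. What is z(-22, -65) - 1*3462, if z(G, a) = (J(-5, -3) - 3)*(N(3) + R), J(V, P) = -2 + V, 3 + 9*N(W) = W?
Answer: -3632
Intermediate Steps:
N(W) = -⅓ + W/9
z(G, a) = -170 (z(G, a) = ((-2 - 5) - 3)*((-⅓ + (⅑)*3) + 17) = (-7 - 3)*((-⅓ + ⅓) + 17) = -10*(0 + 17) = -10*17 = -170)
z(-22, -65) - 1*3462 = -170 - 1*3462 = -170 - 3462 = -3632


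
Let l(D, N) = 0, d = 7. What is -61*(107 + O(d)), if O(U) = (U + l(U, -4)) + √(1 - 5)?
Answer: -6954 - 122*I ≈ -6954.0 - 122.0*I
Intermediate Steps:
O(U) = U + 2*I (O(U) = (U + 0) + √(1 - 5) = U + √(-4) = U + 2*I)
-61*(107 + O(d)) = -61*(107 + (7 + 2*I)) = -61*(114 + 2*I) = -6954 - 122*I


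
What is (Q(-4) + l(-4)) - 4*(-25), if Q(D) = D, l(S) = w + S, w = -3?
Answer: 89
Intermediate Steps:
l(S) = -3 + S
(Q(-4) + l(-4)) - 4*(-25) = (-4 + (-3 - 4)) - 4*(-25) = (-4 - 7) + 100 = -11 + 100 = 89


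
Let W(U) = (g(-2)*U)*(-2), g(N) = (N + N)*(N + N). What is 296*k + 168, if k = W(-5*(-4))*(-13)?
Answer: 2462888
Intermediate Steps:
g(N) = 4*N**2 (g(N) = (2*N)*(2*N) = 4*N**2)
W(U) = -32*U (W(U) = ((4*(-2)**2)*U)*(-2) = ((4*4)*U)*(-2) = (16*U)*(-2) = -32*U)
k = 8320 (k = -(-160)*(-4)*(-13) = -32*20*(-13) = -640*(-13) = 8320)
296*k + 168 = 296*8320 + 168 = 2462720 + 168 = 2462888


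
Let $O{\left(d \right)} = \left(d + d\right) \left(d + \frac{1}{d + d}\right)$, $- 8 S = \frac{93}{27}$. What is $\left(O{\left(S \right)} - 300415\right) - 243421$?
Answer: $- \frac{1409619359}{2592} \approx -5.4384 \cdot 10^{5}$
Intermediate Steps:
$S = - \frac{31}{72}$ ($S = - \frac{93 \cdot \frac{1}{27}}{8} = \left(- \frac{1}{8}\right) \frac{31}{9} = - \frac{31}{72} \approx -0.43056$)
$O{\left(d \right)} = 2 d \left(d + \frac{1}{2 d}\right)$
$\left(O{\left(S \right)} - 300415\right) - 243421 = \left(\left(1 + 2 \left(- \frac{31}{72}\right)^{2}\right) - 300415\right) - 243421 = \left(\left(1 + 2 \cdot \frac{961}{5184}\right) - 300415\right) - 243421 = \left(\left(1 + \frac{961}{2592}\right) - 300415\right) - 243421 = \left(\frac{3553}{2592} - 300415\right) - 243421 = - \frac{778672127}{2592} - 243421 = - \frac{1409619359}{2592}$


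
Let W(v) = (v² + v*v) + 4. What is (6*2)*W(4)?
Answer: 432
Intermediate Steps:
W(v) = 4 + 2*v² (W(v) = (v² + v²) + 4 = 2*v² + 4 = 4 + 2*v²)
(6*2)*W(4) = (6*2)*(4 + 2*4²) = 12*(4 + 2*16) = 12*(4 + 32) = 12*36 = 432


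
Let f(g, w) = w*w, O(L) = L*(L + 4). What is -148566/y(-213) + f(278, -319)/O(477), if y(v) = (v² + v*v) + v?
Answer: -8291540939/6923261475 ≈ -1.1976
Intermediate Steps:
O(L) = L*(4 + L)
y(v) = v + 2*v² (y(v) = (v² + v²) + v = 2*v² + v = v + 2*v²)
f(g, w) = w²
-148566/y(-213) + f(278, -319)/O(477) = -148566*(-1/(213*(1 + 2*(-213)))) + (-319)²/((477*(4 + 477))) = -148566*(-1/(213*(1 - 426))) + 101761/((477*481)) = -148566/((-213*(-425))) + 101761/229437 = -148566/90525 + 101761*(1/229437) = -148566*1/90525 + 101761/229437 = -49522/30175 + 101761/229437 = -8291540939/6923261475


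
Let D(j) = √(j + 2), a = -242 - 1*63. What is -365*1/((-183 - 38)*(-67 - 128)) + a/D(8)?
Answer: -73/8619 - 61*√10/2 ≈ -96.458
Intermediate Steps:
a = -305 (a = -242 - 63 = -305)
D(j) = √(2 + j)
-365*1/((-183 - 38)*(-67 - 128)) + a/D(8) = -365*1/((-183 - 38)*(-67 - 128)) - 305/√(2 + 8) = -365/((-195*(-221))) - 305*√10/10 = -365/43095 - 61*√10/2 = -365*1/43095 - 61*√10/2 = -73/8619 - 61*√10/2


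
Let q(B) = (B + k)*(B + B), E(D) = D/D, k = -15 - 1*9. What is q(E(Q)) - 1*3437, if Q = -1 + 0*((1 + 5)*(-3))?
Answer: -3483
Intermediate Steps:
k = -24 (k = -15 - 9 = -24)
Q = -1 (Q = -1 + 0*(6*(-3)) = -1 + 0*(-18) = -1 + 0 = -1)
E(D) = 1
q(B) = 2*B*(-24 + B) (q(B) = (B - 24)*(B + B) = (-24 + B)*(2*B) = 2*B*(-24 + B))
q(E(Q)) - 1*3437 = 2*1*(-24 + 1) - 1*3437 = 2*1*(-23) - 3437 = -46 - 3437 = -3483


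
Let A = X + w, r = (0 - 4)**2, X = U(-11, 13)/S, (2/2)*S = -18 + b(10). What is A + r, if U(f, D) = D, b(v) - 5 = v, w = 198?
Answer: 629/3 ≈ 209.67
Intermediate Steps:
b(v) = 5 + v
S = -3 (S = -18 + (5 + 10) = -18 + 15 = -3)
X = -13/3 (X = 13/(-3) = 13*(-1/3) = -13/3 ≈ -4.3333)
r = 16 (r = (-4)**2 = 16)
A = 581/3 (A = -13/3 + 198 = 581/3 ≈ 193.67)
A + r = 581/3 + 16 = 629/3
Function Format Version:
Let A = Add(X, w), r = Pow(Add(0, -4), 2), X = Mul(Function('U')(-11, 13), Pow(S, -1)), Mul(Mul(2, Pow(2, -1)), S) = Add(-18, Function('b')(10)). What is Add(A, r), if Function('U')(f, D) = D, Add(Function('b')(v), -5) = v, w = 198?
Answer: Rational(629, 3) ≈ 209.67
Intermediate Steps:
Function('b')(v) = Add(5, v)
S = -3 (S = Add(-18, Add(5, 10)) = Add(-18, 15) = -3)
X = Rational(-13, 3) (X = Mul(13, Pow(-3, -1)) = Mul(13, Rational(-1, 3)) = Rational(-13, 3) ≈ -4.3333)
r = 16 (r = Pow(-4, 2) = 16)
A = Rational(581, 3) (A = Add(Rational(-13, 3), 198) = Rational(581, 3) ≈ 193.67)
Add(A, r) = Add(Rational(581, 3), 16) = Rational(629, 3)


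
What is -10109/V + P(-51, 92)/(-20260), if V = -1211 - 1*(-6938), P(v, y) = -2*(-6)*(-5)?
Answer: -10223236/5801451 ≈ -1.7622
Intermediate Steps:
P(v, y) = -60 (P(v, y) = 12*(-5) = -60)
V = 5727 (V = -1211 + 6938 = 5727)
-10109/V + P(-51, 92)/(-20260) = -10109/5727 - 60/(-20260) = -10109*1/5727 - 60*(-1/20260) = -10109/5727 + 3/1013 = -10223236/5801451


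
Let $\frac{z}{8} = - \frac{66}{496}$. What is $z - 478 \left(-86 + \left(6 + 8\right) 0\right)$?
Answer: $\frac{1274315}{31} \approx 41107.0$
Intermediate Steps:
$z = - \frac{33}{31}$ ($z = 8 \left(- \frac{66}{496}\right) = 8 \left(\left(-66\right) \frac{1}{496}\right) = 8 \left(- \frac{33}{248}\right) = - \frac{33}{31} \approx -1.0645$)
$z - 478 \left(-86 + \left(6 + 8\right) 0\right) = - \frac{33}{31} - 478 \left(-86 + \left(6 + 8\right) 0\right) = - \frac{33}{31} - 478 \left(-86 + 14 \cdot 0\right) = - \frac{33}{31} - 478 \left(-86 + 0\right) = - \frac{33}{31} - -41108 = - \frac{33}{31} + 41108 = \frac{1274315}{31}$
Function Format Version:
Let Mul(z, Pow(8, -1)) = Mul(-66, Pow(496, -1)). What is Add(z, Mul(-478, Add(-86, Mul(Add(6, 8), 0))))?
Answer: Rational(1274315, 31) ≈ 41107.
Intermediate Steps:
z = Rational(-33, 31) (z = Mul(8, Mul(-66, Pow(496, -1))) = Mul(8, Mul(-66, Rational(1, 496))) = Mul(8, Rational(-33, 248)) = Rational(-33, 31) ≈ -1.0645)
Add(z, Mul(-478, Add(-86, Mul(Add(6, 8), 0)))) = Add(Rational(-33, 31), Mul(-478, Add(-86, Mul(Add(6, 8), 0)))) = Add(Rational(-33, 31), Mul(-478, Add(-86, Mul(14, 0)))) = Add(Rational(-33, 31), Mul(-478, Add(-86, 0))) = Add(Rational(-33, 31), Mul(-478, -86)) = Add(Rational(-33, 31), 41108) = Rational(1274315, 31)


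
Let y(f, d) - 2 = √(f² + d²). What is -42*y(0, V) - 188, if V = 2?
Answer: -356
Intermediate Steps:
y(f, d) = 2 + √(d² + f²) (y(f, d) = 2 + √(f² + d²) = 2 + √(d² + f²))
-42*y(0, V) - 188 = -42*(2 + √(2² + 0²)) - 188 = -42*(2 + √(4 + 0)) - 188 = -42*(2 + √4) - 188 = -42*(2 + 2) - 188 = -42*4 - 188 = -168 - 188 = -356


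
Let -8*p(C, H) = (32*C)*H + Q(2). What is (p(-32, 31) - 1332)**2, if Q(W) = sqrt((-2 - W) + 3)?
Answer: (21088 - I)**2/64 ≈ 6.9485e+6 - 659.0*I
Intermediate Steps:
Q(W) = sqrt(1 - W)
p(C, H) = -I/8 - 4*C*H (p(C, H) = -((32*C)*H + sqrt(1 - 1*2))/8 = -(32*C*H + sqrt(1 - 2))/8 = -(32*C*H + sqrt(-1))/8 = -(32*C*H + I)/8 = -(I + 32*C*H)/8 = -I/8 - 4*C*H)
(p(-32, 31) - 1332)**2 = ((-I/8 - 4*(-32)*31) - 1332)**2 = ((-I/8 + 3968) - 1332)**2 = ((3968 - I/8) - 1332)**2 = (2636 - I/8)**2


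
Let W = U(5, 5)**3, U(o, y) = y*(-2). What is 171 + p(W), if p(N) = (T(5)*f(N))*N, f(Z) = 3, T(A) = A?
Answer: -14829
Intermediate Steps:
U(o, y) = -2*y
W = -1000 (W = (-2*5)**3 = (-10)**3 = -1000)
p(N) = 15*N (p(N) = (5*3)*N = 15*N)
171 + p(W) = 171 + 15*(-1000) = 171 - 15000 = -14829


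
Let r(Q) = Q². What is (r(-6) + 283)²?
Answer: 101761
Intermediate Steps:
(r(-6) + 283)² = ((-6)² + 283)² = (36 + 283)² = 319² = 101761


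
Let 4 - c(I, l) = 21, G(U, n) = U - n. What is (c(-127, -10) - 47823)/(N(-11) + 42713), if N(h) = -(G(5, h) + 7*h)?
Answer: -23920/21387 ≈ -1.1184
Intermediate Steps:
c(I, l) = -17 (c(I, l) = 4 - 1*21 = 4 - 21 = -17)
N(h) = -5 - 6*h (N(h) = -((5 - h) + 7*h) = -(5 + 6*h) = -5 - 6*h)
(c(-127, -10) - 47823)/(N(-11) + 42713) = (-17 - 47823)/((-5 - 6*(-11)) + 42713) = -47840/((-5 + 66) + 42713) = -47840/(61 + 42713) = -47840/42774 = -47840*1/42774 = -23920/21387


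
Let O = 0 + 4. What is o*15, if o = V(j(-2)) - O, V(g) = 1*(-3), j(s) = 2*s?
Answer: -105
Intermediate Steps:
O = 4
V(g) = -3
o = -7 (o = -3 - 1*4 = -3 - 4 = -7)
o*15 = -7*15 = -105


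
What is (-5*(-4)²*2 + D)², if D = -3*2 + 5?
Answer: 25921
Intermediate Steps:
D = -1 (D = -6 + 5 = -1)
(-5*(-4)²*2 + D)² = (-5*(-4)²*2 - 1)² = (-5*16*2 - 1)² = (-80*2 - 1)² = (-160 - 1)² = (-161)² = 25921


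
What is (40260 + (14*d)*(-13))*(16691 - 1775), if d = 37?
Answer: 500073816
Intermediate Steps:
(40260 + (14*d)*(-13))*(16691 - 1775) = (40260 + (14*37)*(-13))*(16691 - 1775) = (40260 + 518*(-13))*14916 = (40260 - 6734)*14916 = 33526*14916 = 500073816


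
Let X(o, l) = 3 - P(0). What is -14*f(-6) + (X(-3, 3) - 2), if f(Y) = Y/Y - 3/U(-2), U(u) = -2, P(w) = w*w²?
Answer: -34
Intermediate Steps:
P(w) = w³
f(Y) = 5/2 (f(Y) = Y/Y - 3/(-2) = 1 - 3*(-½) = 1 + 3/2 = 5/2)
X(o, l) = 3 (X(o, l) = 3 - 1*0³ = 3 - 1*0 = 3 + 0 = 3)
-14*f(-6) + (X(-3, 3) - 2) = -14*5/2 + (3 - 2) = -35 + 1 = -34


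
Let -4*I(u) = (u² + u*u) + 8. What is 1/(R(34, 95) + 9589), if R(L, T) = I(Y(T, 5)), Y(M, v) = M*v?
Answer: -2/206451 ≈ -9.6875e-6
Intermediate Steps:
I(u) = -2 - u²/2 (I(u) = -((u² + u*u) + 8)/4 = -((u² + u²) + 8)/4 = -(2*u² + 8)/4 = -(8 + 2*u²)/4 = -2 - u²/2)
R(L, T) = -2 - 25*T²/2
1/(R(34, 95) + 9589) = 1/((-2 - 25/2*95²) + 9589) = 1/((-2 - 25/2*9025) + 9589) = 1/((-2 - 225625/2) + 9589) = 1/(-225629/2 + 9589) = 1/(-206451/2) = -2/206451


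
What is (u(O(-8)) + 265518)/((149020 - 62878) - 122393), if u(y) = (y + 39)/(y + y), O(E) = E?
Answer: -4248257/580016 ≈ -7.3244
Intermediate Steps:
u(y) = (39 + y)/(2*y) (u(y) = (39 + y)/((2*y)) = (39 + y)*(1/(2*y)) = (39 + y)/(2*y))
(u(O(-8)) + 265518)/((149020 - 62878) - 122393) = ((½)*(39 - 8)/(-8) + 265518)/((149020 - 62878) - 122393) = ((½)*(-⅛)*31 + 265518)/(86142 - 122393) = (-31/16 + 265518)/(-36251) = (4248257/16)*(-1/36251) = -4248257/580016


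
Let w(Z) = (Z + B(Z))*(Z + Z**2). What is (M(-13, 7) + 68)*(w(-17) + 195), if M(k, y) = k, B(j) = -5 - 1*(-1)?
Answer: -303435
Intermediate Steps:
B(j) = -4 (B(j) = -5 + 1 = -4)
w(Z) = (-4 + Z)*(Z + Z**2) (w(Z) = (Z - 4)*(Z + Z**2) = (-4 + Z)*(Z + Z**2))
(M(-13, 7) + 68)*(w(-17) + 195) = (-13 + 68)*(-17*(-4 + (-17)**2 - 3*(-17)) + 195) = 55*(-17*(-4 + 289 + 51) + 195) = 55*(-17*336 + 195) = 55*(-5712 + 195) = 55*(-5517) = -303435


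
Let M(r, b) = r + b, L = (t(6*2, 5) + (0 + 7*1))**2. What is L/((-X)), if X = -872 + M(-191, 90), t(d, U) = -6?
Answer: 1/973 ≈ 0.0010277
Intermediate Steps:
L = 1 (L = (-6 + (0 + 7*1))**2 = (-6 + (0 + 7))**2 = (-6 + 7)**2 = 1**2 = 1)
M(r, b) = b + r
X = -973 (X = -872 + (90 - 191) = -872 - 101 = -973)
L/((-X)) = 1/(-1*(-973)) = 1/973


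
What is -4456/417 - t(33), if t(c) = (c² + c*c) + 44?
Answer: -931030/417 ≈ -2232.7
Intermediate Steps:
t(c) = 44 + 2*c² (t(c) = (c² + c²) + 44 = 2*c² + 44 = 44 + 2*c²)
-4456/417 - t(33) = -4456/417 - (44 + 2*33²) = -4456*1/417 - (44 + 2*1089) = -4456/417 - (44 + 2178) = -4456/417 - 1*2222 = -4456/417 - 2222 = -931030/417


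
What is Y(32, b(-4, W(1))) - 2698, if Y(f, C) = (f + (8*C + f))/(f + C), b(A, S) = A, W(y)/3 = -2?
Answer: -18878/7 ≈ -2696.9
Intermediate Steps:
W(y) = -6 (W(y) = 3*(-2) = -6)
Y(f, C) = (2*f + 8*C)/(C + f) (Y(f, C) = (f + (f + 8*C))/(C + f) = (2*f + 8*C)/(C + f))
Y(32, b(-4, W(1))) - 2698 = 2*(32 + 4*(-4))/(-4 + 32) - 2698 = 2*(32 - 16)/28 - 2698 = 2*(1/28)*16 - 2698 = 8/7 - 2698 = -18878/7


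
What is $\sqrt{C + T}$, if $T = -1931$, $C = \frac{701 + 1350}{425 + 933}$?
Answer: $\frac{i \sqrt{72618274}}{194} \approx 43.926 i$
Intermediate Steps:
$C = \frac{293}{194}$ ($C = \frac{2051}{1358} = 2051 \cdot \frac{1}{1358} = \frac{293}{194} \approx 1.5103$)
$\sqrt{C + T} = \sqrt{\frac{293}{194} - 1931} = \sqrt{- \frac{374321}{194}} = \frac{i \sqrt{72618274}}{194}$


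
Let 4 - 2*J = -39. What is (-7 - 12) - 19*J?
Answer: -855/2 ≈ -427.50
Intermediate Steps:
J = 43/2 (J = 2 - ½*(-39) = 2 + 39/2 = 43/2 ≈ 21.500)
(-7 - 12) - 19*J = (-7 - 12) - 19*43/2 = -19 - 817/2 = -855/2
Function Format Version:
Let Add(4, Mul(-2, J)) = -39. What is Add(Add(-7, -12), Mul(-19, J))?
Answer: Rational(-855, 2) ≈ -427.50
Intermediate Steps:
J = Rational(43, 2) (J = Add(2, Mul(Rational(-1, 2), -39)) = Add(2, Rational(39, 2)) = Rational(43, 2) ≈ 21.500)
Add(Add(-7, -12), Mul(-19, J)) = Add(Add(-7, -12), Mul(-19, Rational(43, 2))) = Add(-19, Rational(-817, 2)) = Rational(-855, 2)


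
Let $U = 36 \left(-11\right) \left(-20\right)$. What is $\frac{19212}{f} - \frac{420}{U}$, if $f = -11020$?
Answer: $- \frac{653281}{363660} \approx -1.7964$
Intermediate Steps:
$U = 7920$ ($U = \left(-396\right) \left(-20\right) = 7920$)
$\frac{19212}{f} - \frac{420}{U} = \frac{19212}{-11020} - \frac{420}{7920} = 19212 \left(- \frac{1}{11020}\right) - \frac{7}{132} = - \frac{4803}{2755} - \frac{7}{132} = - \frac{653281}{363660}$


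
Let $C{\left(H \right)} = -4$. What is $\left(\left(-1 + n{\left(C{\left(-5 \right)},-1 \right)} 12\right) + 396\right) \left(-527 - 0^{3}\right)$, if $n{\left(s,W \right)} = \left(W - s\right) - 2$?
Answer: $-214489$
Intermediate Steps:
$n{\left(s,W \right)} = -2 + W - s$
$\left(\left(-1 + n{\left(C{\left(-5 \right)},-1 \right)} 12\right) + 396\right) \left(-527 - 0^{3}\right) = \left(\left(-1 + \left(-2 - 1 - -4\right) 12\right) + 396\right) \left(-527 - 0^{3}\right) = \left(\left(-1 + \left(-2 - 1 + 4\right) 12\right) + 396\right) \left(-527 - 0\right) = \left(\left(-1 + 1 \cdot 12\right) + 396\right) \left(-527 + 0\right) = \left(\left(-1 + 12\right) + 396\right) \left(-527\right) = \left(11 + 396\right) \left(-527\right) = 407 \left(-527\right) = -214489$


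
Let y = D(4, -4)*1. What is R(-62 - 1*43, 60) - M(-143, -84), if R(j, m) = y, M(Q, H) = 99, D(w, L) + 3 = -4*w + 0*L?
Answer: -118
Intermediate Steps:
D(w, L) = -3 - 4*w (D(w, L) = -3 + (-4*w + 0*L) = -3 + (-4*w + 0) = -3 - 4*w)
y = -19 (y = (-3 - 4*4)*1 = (-3 - 16)*1 = -19*1 = -19)
R(j, m) = -19
R(-62 - 1*43, 60) - M(-143, -84) = -19 - 1*99 = -19 - 99 = -118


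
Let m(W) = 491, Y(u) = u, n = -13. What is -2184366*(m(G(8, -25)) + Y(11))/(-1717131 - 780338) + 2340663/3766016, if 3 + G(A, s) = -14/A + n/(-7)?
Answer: 4135477100821659/9405508213504 ≈ 439.69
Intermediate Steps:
G(A, s) = -8/7 - 14/A (G(A, s) = -3 + (-14/A - 13/(-7)) = -3 + (-14/A - 13*(-⅐)) = -3 + (-14/A + 13/7) = -3 + (13/7 - 14/A) = -8/7 - 14/A)
-2184366*(m(G(8, -25)) + Y(11))/(-1717131 - 780338) + 2340663/3766016 = -2184366*(491 + 11)/(-1717131 - 780338) + 2340663/3766016 = -2184366/((-2497469/502)) + 2340663*(1/3766016) = -2184366/((-2497469*1/502)) + 2340663/3766016 = -2184366/(-2497469/502) + 2340663/3766016 = -2184366*(-502/2497469) + 2340663/3766016 = 1096551732/2497469 + 2340663/3766016 = 4135477100821659/9405508213504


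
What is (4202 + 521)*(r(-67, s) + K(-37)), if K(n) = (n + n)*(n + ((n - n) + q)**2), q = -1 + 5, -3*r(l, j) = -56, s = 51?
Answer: 22283114/3 ≈ 7.4277e+6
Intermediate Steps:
r(l, j) = 56/3 (r(l, j) = -1/3*(-56) = 56/3)
q = 4
K(n) = 2*n*(16 + n) (K(n) = (n + n)*(n + ((n - n) + 4)**2) = (2*n)*(n + (0 + 4)**2) = (2*n)*(n + 4**2) = (2*n)*(n + 16) = (2*n)*(16 + n) = 2*n*(16 + n))
(4202 + 521)*(r(-67, s) + K(-37)) = (4202 + 521)*(56/3 + 2*(-37)*(16 - 37)) = 4723*(56/3 + 2*(-37)*(-21)) = 4723*(56/3 + 1554) = 4723*(4718/3) = 22283114/3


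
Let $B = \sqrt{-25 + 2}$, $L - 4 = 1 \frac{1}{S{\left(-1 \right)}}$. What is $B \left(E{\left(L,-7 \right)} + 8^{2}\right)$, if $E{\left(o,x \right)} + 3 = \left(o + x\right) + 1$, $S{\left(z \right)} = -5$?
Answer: $\frac{294 i \sqrt{23}}{5} \approx 282.0 i$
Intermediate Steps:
$L = \frac{19}{5}$ ($L = 4 + 1 \frac{1}{-5} = 4 + 1 \left(- \frac{1}{5}\right) = 4 - \frac{1}{5} = \frac{19}{5} \approx 3.8$)
$B = i \sqrt{23}$ ($B = \sqrt{-23} = i \sqrt{23} \approx 4.7958 i$)
$E{\left(o,x \right)} = -2 + o + x$ ($E{\left(o,x \right)} = -3 + \left(\left(o + x\right) + 1\right) = -3 + \left(1 + o + x\right) = -2 + o + x$)
$B \left(E{\left(L,-7 \right)} + 8^{2}\right) = i \sqrt{23} \left(\left(-2 + \frac{19}{5} - 7\right) + 8^{2}\right) = i \sqrt{23} \left(- \frac{26}{5} + 64\right) = i \sqrt{23} \cdot \frac{294}{5} = \frac{294 i \sqrt{23}}{5}$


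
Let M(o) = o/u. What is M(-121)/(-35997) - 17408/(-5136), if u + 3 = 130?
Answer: 552662257/163054411 ≈ 3.3894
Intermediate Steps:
u = 127 (u = -3 + 130 = 127)
M(o) = o/127
M(-121)/(-35997) - 17408/(-5136) = ((1/127)*(-121))/(-35997) - 17408/(-5136) = -121/127*(-1/35997) - 17408*(-1/5136) = 121/4571619 + 1088/321 = 552662257/163054411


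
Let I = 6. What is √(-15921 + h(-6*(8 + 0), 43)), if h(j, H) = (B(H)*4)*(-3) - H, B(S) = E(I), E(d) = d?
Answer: 2*I*√4009 ≈ 126.63*I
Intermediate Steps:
B(S) = 6
h(j, H) = -72 - H (h(j, H) = (6*4)*(-3) - H = 24*(-3) - H = -72 - H)
√(-15921 + h(-6*(8 + 0), 43)) = √(-15921 + (-72 - 1*43)) = √(-15921 + (-72 - 43)) = √(-15921 - 115) = √(-16036) = 2*I*√4009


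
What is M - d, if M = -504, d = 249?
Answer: -753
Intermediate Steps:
M - d = -504 - 1*249 = -504 - 249 = -753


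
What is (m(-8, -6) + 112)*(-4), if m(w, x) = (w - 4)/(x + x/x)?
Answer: -2288/5 ≈ -457.60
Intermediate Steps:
m(w, x) = (-4 + w)/(1 + x) (m(w, x) = (-4 + w)/(x + 1) = (-4 + w)/(1 + x))
(m(-8, -6) + 112)*(-4) = ((-4 - 8)/(1 - 6) + 112)*(-4) = (-12/(-5) + 112)*(-4) = (-⅕*(-12) + 112)*(-4) = (12/5 + 112)*(-4) = (572/5)*(-4) = -2288/5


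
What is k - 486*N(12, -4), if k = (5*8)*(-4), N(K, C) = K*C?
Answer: 23168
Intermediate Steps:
N(K, C) = C*K
k = -160 (k = 40*(-4) = -160)
k - 486*N(12, -4) = -160 - (-1944)*12 = -160 - 486*(-48) = -160 + 23328 = 23168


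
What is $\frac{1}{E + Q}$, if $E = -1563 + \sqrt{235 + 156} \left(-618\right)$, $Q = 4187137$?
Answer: $\frac{2092787}{8759440188596} + \frac{309 \sqrt{391}}{8759440188596} \approx 2.3962 \cdot 10^{-7}$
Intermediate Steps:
$E = -1563 - 618 \sqrt{391}$ ($E = -1563 + \sqrt{391} \left(-618\right) = -1563 - 618 \sqrt{391} \approx -13783.0$)
$\frac{1}{E + Q} = \frac{1}{\left(-1563 - 618 \sqrt{391}\right) + 4187137} = \frac{1}{4185574 - 618 \sqrt{391}}$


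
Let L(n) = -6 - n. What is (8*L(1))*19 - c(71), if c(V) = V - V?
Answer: -1064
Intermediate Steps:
c(V) = 0
(8*L(1))*19 - c(71) = (8*(-6 - 1*1))*19 - 1*0 = (8*(-6 - 1))*19 + 0 = (8*(-7))*19 + 0 = -56*19 + 0 = -1064 + 0 = -1064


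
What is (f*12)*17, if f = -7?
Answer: -1428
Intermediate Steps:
(f*12)*17 = -7*12*17 = -84*17 = -1428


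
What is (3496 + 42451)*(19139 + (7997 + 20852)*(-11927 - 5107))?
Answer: -22578113521469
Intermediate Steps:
(3496 + 42451)*(19139 + (7997 + 20852)*(-11927 - 5107)) = 45947*(19139 + 28849*(-17034)) = 45947*(19139 - 491413866) = 45947*(-491394727) = -22578113521469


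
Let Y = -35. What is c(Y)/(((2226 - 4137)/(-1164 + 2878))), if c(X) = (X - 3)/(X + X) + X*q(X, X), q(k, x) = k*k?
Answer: 857346228/22295 ≈ 38455.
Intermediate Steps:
q(k, x) = k**2
c(X) = X**3 + (-3 + X)/(2*X) (c(X) = (X - 3)/(X + X) + X*X**2 = (-3 + X)/((2*X)) + X**3 = (-3 + X)*(1/(2*X)) + X**3 = (-3 + X)/(2*X) + X**3 = X**3 + (-3 + X)/(2*X))
c(Y)/(((2226 - 4137)/(-1164 + 2878))) = ((1/2)*(-3 - 35 + 2*(-35)**4)/(-35))/(((2226 - 4137)/(-1164 + 2878))) = ((1/2)*(-1/35)*(-3 - 35 + 2*1500625))/((-1911/1714)) = ((1/2)*(-1/35)*(-3 - 35 + 3001250))/((-1911*1/1714)) = ((1/2)*(-1/35)*3001212)/(-1911/1714) = -1500606/35*(-1714/1911) = 857346228/22295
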